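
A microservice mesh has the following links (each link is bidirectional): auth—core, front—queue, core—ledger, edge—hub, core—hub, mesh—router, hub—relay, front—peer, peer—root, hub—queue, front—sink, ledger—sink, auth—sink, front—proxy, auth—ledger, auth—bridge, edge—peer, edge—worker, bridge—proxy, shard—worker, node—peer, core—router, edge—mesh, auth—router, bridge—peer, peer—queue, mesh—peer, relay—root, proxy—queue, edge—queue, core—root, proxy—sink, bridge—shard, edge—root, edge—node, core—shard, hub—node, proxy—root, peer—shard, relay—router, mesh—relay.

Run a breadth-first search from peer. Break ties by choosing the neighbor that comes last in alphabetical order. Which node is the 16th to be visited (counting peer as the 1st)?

Visit peer; enqueue shard, root, queue, node, mesh, front, edge, bridge → queue [shard, root, queue, node, mesh, front, edge, bridge]
Visit shard; enqueue worker, core → queue [root, queue, node, mesh, front, edge, bridge, worker, core]
Visit root; enqueue relay, proxy → queue [queue, node, mesh, front, edge, bridge, worker, core, relay, proxy]
Visit queue; enqueue hub → queue [node, mesh, front, edge, bridge, worker, core, relay, proxy, hub]
Visit node → queue [mesh, front, edge, bridge, worker, core, relay, proxy, hub]
Visit mesh; enqueue router → queue [front, edge, bridge, worker, core, relay, proxy, hub, router]
Visit front; enqueue sink → queue [edge, bridge, worker, core, relay, proxy, hub, router, sink]
Visit edge → queue [bridge, worker, core, relay, proxy, hub, router, sink]
Visit bridge; enqueue auth → queue [worker, core, relay, proxy, hub, router, sink, auth]
Visit worker → queue [core, relay, proxy, hub, router, sink, auth]
Visit core; enqueue ledger → queue [relay, proxy, hub, router, sink, auth, ledger]
Visit relay → queue [proxy, hub, router, sink, auth, ledger]
Visit proxy → queue [hub, router, sink, auth, ledger]
Visit hub → queue [router, sink, auth, ledger]
Visit router → queue [sink, auth, ledger]
Visit sink → queue [auth, ledger]
Visit auth → queue [ledger]
Visit ledger → queue []

Visit order: peer, shard, root, queue, node, mesh, front, edge, bridge, worker, core, relay, proxy, hub, router, sink, auth, ledger

sink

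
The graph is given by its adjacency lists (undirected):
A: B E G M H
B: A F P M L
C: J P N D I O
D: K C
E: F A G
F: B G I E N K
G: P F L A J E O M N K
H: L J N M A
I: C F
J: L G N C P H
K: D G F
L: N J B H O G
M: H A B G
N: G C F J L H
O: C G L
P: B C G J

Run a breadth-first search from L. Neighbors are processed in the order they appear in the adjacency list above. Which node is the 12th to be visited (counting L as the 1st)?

M

Visit L; enqueue N, J, B, H, O, G → queue [N, J, B, H, O, G]
Visit N; enqueue C, F → queue [J, B, H, O, G, C, F]
Visit J; enqueue P → queue [B, H, O, G, C, F, P]
Visit B; enqueue A, M → queue [H, O, G, C, F, P, A, M]
Visit H → queue [O, G, C, F, P, A, M]
Visit O → queue [G, C, F, P, A, M]
Visit G; enqueue E, K → queue [C, F, P, A, M, E, K]
Visit C; enqueue D, I → queue [F, P, A, M, E, K, D, I]
Visit F → queue [P, A, M, E, K, D, I]
Visit P → queue [A, M, E, K, D, I]
Visit A → queue [M, E, K, D, I]
Visit M → queue [E, K, D, I]
Visit E → queue [K, D, I]
Visit K → queue [D, I]
Visit D → queue [I]
Visit I → queue []

Visit order: L, N, J, B, H, O, G, C, F, P, A, M, E, K, D, I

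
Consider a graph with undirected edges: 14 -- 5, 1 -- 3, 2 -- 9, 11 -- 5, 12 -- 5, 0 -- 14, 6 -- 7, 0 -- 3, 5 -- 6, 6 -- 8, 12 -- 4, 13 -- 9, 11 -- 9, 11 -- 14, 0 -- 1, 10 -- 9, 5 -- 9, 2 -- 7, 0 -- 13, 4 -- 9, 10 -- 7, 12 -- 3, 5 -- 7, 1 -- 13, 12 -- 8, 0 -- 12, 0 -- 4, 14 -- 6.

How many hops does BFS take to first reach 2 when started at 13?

Level 0: 13
Level 1: 0, 1, 9
Level 2: 2, 3, 4, 5, 10, 11, 12, 14
Level 3: 6, 7, 8
2 first appears at level 2.

2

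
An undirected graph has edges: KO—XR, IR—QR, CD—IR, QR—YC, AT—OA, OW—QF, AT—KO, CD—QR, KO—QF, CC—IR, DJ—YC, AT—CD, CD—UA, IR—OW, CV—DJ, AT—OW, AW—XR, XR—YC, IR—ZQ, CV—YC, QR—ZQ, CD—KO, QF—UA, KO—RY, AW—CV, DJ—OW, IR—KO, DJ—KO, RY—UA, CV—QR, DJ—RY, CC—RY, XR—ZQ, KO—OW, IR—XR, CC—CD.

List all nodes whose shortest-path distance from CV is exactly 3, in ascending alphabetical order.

AT, CC, QF, UA

Level 0: CV
Level 1: AW, DJ, QR, YC
Level 2: CD, IR, KO, OW, RY, XR, ZQ
Level 3: AT, CC, QF, UA
Level 4: OA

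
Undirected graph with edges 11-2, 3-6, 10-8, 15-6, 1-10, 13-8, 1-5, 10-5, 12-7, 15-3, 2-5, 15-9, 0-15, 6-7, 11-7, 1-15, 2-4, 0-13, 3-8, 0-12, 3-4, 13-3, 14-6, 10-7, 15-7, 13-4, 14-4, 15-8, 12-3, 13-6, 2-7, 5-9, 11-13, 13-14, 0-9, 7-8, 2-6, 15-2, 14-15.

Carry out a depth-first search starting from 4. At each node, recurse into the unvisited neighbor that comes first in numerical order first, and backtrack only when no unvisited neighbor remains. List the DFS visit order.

4, 2, 5, 1, 10, 7, 6, 3, 8, 13, 0, 9, 15, 14, 12, 11

Visit 4
4 → 2
2 → 5
5 → 1
1 → 10
10 → 7
7 → 6
6 → 3
3 → 8
8 → 13
13 → 0
0 → 9
9 → 15
15 → 14
0 → 12
13 → 11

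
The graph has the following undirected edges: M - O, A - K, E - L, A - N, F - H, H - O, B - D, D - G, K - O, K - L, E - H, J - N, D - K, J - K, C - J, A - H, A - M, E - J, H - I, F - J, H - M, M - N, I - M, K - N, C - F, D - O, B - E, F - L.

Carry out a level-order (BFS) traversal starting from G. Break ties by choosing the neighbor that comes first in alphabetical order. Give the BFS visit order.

Visit G; enqueue D → queue [D]
Visit D; enqueue B, K, O → queue [B, K, O]
Visit B; enqueue E → queue [K, O, E]
Visit K; enqueue A, J, L, N → queue [O, E, A, J, L, N]
Visit O; enqueue H, M → queue [E, A, J, L, N, H, M]
Visit E → queue [A, J, L, N, H, M]
Visit A → queue [J, L, N, H, M]
Visit J; enqueue C, F → queue [L, N, H, M, C, F]
Visit L → queue [N, H, M, C, F]
Visit N → queue [H, M, C, F]
Visit H; enqueue I → queue [M, C, F, I]
Visit M → queue [C, F, I]
Visit C → queue [F, I]
Visit F → queue [I]
Visit I → queue []

G, D, B, K, O, E, A, J, L, N, H, M, C, F, I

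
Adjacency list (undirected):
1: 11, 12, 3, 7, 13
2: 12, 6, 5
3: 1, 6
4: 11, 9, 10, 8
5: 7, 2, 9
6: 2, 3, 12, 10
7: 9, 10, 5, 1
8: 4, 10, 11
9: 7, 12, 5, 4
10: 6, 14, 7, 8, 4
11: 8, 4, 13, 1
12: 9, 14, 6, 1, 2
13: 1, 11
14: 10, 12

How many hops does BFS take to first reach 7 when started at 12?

Level 0: 12
Level 1: 1, 2, 6, 9, 14
Level 2: 3, 4, 5, 7, 10, 11, 13
Level 3: 8
7 first appears at level 2.

2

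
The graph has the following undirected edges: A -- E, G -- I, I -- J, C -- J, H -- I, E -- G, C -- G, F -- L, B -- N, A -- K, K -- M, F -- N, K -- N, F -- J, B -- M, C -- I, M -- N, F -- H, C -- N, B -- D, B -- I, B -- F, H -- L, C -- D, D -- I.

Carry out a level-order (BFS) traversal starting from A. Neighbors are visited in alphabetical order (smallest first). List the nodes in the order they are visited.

A, E, K, G, M, N, C, I, B, F, D, J, H, L

Visit A; enqueue E, K → queue [E, K]
Visit E; enqueue G → queue [K, G]
Visit K; enqueue M, N → queue [G, M, N]
Visit G; enqueue C, I → queue [M, N, C, I]
Visit M; enqueue B → queue [N, C, I, B]
Visit N; enqueue F → queue [C, I, B, F]
Visit C; enqueue D, J → queue [I, B, F, D, J]
Visit I; enqueue H → queue [B, F, D, J, H]
Visit B → queue [F, D, J, H]
Visit F; enqueue L → queue [D, J, H, L]
Visit D → queue [J, H, L]
Visit J → queue [H, L]
Visit H → queue [L]
Visit L → queue []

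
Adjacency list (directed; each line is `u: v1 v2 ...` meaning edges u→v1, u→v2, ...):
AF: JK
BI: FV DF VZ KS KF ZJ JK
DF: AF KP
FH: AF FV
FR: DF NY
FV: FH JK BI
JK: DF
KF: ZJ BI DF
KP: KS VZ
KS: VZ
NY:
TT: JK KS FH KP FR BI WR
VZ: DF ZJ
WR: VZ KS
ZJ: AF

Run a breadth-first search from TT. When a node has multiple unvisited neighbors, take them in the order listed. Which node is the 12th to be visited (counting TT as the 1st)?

FV

Visit TT; enqueue JK, KS, FH, KP, FR, BI, WR → queue [JK, KS, FH, KP, FR, BI, WR]
Visit JK; enqueue DF → queue [KS, FH, KP, FR, BI, WR, DF]
Visit KS; enqueue VZ → queue [FH, KP, FR, BI, WR, DF, VZ]
Visit FH; enqueue AF, FV → queue [KP, FR, BI, WR, DF, VZ, AF, FV]
Visit KP → queue [FR, BI, WR, DF, VZ, AF, FV]
Visit FR; enqueue NY → queue [BI, WR, DF, VZ, AF, FV, NY]
Visit BI; enqueue KF, ZJ → queue [WR, DF, VZ, AF, FV, NY, KF, ZJ]
Visit WR → queue [DF, VZ, AF, FV, NY, KF, ZJ]
Visit DF → queue [VZ, AF, FV, NY, KF, ZJ]
Visit VZ → queue [AF, FV, NY, KF, ZJ]
Visit AF → queue [FV, NY, KF, ZJ]
Visit FV → queue [NY, KF, ZJ]
Visit NY → queue [KF, ZJ]
Visit KF → queue [ZJ]
Visit ZJ → queue []

Visit order: TT, JK, KS, FH, KP, FR, BI, WR, DF, VZ, AF, FV, NY, KF, ZJ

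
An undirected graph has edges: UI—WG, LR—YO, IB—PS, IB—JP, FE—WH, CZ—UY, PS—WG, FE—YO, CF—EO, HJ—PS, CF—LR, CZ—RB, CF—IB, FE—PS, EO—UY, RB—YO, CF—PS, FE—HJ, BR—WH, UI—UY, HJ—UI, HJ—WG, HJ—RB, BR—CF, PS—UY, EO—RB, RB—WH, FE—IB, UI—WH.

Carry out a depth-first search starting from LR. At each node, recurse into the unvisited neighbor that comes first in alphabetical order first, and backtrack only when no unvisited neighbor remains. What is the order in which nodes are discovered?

Visit LR
LR → CF
CF → BR
BR → WH
WH → FE
FE → HJ
HJ → PS
PS → IB
IB → JP
PS → UY
UY → CZ
CZ → RB
RB → EO
RB → YO
UY → UI
UI → WG

LR, CF, BR, WH, FE, HJ, PS, IB, JP, UY, CZ, RB, EO, YO, UI, WG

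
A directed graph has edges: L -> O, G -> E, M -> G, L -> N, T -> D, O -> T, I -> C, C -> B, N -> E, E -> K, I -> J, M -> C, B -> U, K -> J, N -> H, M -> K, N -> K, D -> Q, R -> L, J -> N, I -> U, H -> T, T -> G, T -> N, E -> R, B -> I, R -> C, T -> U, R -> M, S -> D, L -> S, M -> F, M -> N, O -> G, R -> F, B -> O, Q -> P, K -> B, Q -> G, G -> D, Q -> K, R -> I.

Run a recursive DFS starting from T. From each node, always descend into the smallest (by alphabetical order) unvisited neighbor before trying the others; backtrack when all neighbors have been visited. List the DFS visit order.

T D Q G E K B I C J N H U O R F L S M P

Visit T
T → D
D → Q
Q → G
G → E
E → K
K → B
B → I
I → C
I → J
J → N
N → H
I → U
B → O
E → R
R → F
R → L
L → S
R → M
Q → P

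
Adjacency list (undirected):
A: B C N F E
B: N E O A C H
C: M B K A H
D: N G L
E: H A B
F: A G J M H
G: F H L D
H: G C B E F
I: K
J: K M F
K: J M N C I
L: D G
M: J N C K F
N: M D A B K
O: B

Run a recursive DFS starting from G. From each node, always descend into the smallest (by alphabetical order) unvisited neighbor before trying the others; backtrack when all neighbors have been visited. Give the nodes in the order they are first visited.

G D L N A B C H E F J K I M O

Visit G
G → D
D → L
D → N
N → A
A → B
B → C
C → H
H → E
H → F
F → J
J → K
K → I
K → M
B → O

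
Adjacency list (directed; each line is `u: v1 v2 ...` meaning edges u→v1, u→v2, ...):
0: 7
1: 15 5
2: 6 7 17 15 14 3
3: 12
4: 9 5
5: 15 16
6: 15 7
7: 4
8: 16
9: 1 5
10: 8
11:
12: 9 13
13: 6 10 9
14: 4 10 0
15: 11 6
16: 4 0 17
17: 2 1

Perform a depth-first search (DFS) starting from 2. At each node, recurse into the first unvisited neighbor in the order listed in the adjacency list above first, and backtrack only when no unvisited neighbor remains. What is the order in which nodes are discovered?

2 -> 6 -> 15 -> 11 -> 7 -> 4 -> 9 -> 1 -> 5 -> 16 -> 0 -> 17 -> 14 -> 10 -> 8 -> 3 -> 12 -> 13

Visit 2
2 → 6
6 → 15
15 → 11
6 → 7
7 → 4
4 → 9
9 → 1
1 → 5
5 → 16
16 → 0
16 → 17
2 → 14
14 → 10
10 → 8
2 → 3
3 → 12
12 → 13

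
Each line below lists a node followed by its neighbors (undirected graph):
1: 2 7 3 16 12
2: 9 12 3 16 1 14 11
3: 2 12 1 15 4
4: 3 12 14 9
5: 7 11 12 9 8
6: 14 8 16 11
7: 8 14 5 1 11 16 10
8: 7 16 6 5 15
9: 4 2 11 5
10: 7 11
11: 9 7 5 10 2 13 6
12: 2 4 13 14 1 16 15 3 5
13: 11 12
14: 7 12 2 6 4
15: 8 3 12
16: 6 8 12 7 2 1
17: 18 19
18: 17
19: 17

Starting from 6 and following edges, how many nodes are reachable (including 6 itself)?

BFS from 6 visits: 6, 16, 14, 11, 8, 12, 7, 2, 1, 4, 13, 10, 9, 5, 15, 3
Reachable nodes: 16 of 19 total.

16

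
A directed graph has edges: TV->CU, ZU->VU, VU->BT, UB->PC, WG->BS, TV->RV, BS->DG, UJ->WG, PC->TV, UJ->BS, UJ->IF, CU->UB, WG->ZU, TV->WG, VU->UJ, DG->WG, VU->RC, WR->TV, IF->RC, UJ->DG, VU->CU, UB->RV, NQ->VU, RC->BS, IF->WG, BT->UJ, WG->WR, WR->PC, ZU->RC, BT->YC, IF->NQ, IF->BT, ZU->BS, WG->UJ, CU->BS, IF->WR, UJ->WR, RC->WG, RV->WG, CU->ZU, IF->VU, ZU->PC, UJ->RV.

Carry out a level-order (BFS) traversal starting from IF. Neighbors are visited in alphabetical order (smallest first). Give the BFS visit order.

IF, BT, NQ, RC, VU, WG, WR, UJ, YC, BS, CU, ZU, PC, TV, DG, RV, UB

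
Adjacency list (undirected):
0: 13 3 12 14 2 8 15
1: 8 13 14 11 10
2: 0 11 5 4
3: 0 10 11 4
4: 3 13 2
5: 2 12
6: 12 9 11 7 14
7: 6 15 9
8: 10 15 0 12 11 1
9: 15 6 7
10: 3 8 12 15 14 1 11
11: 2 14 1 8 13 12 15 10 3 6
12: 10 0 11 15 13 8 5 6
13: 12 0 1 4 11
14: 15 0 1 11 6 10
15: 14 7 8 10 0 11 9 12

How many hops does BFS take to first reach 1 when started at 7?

3

Level 0: 7
Level 1: 6, 9, 15
Level 2: 0, 8, 10, 11, 12, 14
Level 3: 1, 2, 3, 5, 13
Level 4: 4
1 first appears at level 3.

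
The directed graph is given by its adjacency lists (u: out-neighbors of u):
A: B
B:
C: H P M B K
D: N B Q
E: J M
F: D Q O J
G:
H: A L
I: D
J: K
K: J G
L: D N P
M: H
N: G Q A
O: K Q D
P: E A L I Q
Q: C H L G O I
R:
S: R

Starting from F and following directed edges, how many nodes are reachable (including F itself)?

17

BFS from F visits: F, D, J, O, Q, B, N, K, C, G, H, I, L, A, M, P, E
Reachable nodes: 17 of 19 total.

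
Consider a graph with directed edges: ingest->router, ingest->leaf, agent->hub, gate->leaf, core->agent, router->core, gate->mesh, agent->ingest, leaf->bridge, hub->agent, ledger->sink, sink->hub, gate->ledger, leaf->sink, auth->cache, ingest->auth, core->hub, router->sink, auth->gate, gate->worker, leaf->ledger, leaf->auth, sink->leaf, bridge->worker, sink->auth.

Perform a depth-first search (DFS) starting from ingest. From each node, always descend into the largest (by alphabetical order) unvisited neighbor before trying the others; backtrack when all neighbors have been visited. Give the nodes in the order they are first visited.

Visit ingest
ingest → router
router → sink
sink → leaf
leaf → ledger
leaf → bridge
bridge → worker
leaf → auth
auth → gate
gate → mesh
auth → cache
sink → hub
hub → agent
router → core

ingest → router → sink → leaf → ledger → bridge → worker → auth → gate → mesh → cache → hub → agent → core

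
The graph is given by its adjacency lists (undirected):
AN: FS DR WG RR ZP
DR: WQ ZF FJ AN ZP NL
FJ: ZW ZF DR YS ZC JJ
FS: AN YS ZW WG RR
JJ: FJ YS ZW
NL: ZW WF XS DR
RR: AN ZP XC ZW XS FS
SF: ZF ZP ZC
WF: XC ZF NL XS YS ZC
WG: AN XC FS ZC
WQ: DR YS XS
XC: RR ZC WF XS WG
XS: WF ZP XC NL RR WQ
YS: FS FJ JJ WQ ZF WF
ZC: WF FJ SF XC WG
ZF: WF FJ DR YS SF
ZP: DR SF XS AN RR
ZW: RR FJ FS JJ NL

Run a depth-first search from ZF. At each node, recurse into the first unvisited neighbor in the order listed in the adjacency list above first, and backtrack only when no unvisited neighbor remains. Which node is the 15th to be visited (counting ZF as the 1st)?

WQ

Visit ZF
ZF → WF
WF → XC
XC → RR
RR → AN
AN → FS
FS → YS
YS → FJ
FJ → ZW
ZW → JJ
ZW → NL
NL → XS
XS → ZP
ZP → DR
DR → WQ
ZP → SF
SF → ZC
ZC → WG

Visit order: ZF, WF, XC, RR, AN, FS, YS, FJ, ZW, JJ, NL, XS, ZP, DR, WQ, SF, ZC, WG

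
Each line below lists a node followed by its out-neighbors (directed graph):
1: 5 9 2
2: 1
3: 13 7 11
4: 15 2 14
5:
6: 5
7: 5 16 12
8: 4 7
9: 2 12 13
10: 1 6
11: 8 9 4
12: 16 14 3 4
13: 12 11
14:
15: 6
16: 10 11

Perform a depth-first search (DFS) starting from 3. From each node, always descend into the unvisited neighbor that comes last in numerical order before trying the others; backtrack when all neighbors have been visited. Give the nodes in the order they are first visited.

3 -> 13 -> 12 -> 16 -> 11 -> 9 -> 2 -> 1 -> 5 -> 8 -> 7 -> 4 -> 15 -> 6 -> 14 -> 10

Visit 3
3 → 13
13 → 12
12 → 16
16 → 11
11 → 9
9 → 2
2 → 1
1 → 5
11 → 8
8 → 7
8 → 4
4 → 15
15 → 6
4 → 14
16 → 10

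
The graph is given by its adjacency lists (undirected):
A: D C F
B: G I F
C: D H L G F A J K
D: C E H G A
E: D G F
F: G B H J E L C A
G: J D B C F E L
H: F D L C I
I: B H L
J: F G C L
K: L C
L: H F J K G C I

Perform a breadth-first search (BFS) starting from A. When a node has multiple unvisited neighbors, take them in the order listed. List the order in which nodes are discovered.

A -> D -> C -> F -> E -> H -> G -> L -> J -> K -> B -> I

Visit A; enqueue D, C, F → queue [D, C, F]
Visit D; enqueue E, H, G → queue [C, F, E, H, G]
Visit C; enqueue L, J, K → queue [F, E, H, G, L, J, K]
Visit F; enqueue B → queue [E, H, G, L, J, K, B]
Visit E → queue [H, G, L, J, K, B]
Visit H; enqueue I → queue [G, L, J, K, B, I]
Visit G → queue [L, J, K, B, I]
Visit L → queue [J, K, B, I]
Visit J → queue [K, B, I]
Visit K → queue [B, I]
Visit B → queue [I]
Visit I → queue []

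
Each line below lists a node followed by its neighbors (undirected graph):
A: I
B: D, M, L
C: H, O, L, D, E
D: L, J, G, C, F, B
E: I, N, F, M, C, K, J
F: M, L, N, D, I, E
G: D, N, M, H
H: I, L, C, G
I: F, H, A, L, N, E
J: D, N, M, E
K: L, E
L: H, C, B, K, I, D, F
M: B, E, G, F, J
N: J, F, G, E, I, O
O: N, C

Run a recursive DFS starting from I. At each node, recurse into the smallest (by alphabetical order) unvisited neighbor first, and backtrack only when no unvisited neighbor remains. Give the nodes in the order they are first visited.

Visit I
I → A
I → E
E → C
C → D
D → B
B → L
L → F
F → M
M → G
G → H
G → N
N → J
N → O
L → K

I → A → E → C → D → B → L → F → M → G → H → N → J → O → K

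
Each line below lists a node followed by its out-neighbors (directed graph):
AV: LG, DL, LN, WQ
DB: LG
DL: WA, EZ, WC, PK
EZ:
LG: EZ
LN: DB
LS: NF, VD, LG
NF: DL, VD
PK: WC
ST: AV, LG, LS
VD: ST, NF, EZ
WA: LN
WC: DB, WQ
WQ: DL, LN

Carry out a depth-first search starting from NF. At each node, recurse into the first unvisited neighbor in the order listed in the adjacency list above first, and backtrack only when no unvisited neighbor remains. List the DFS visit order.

Visit NF
NF → DL
DL → WA
WA → LN
LN → DB
DB → LG
LG → EZ
DL → WC
WC → WQ
DL → PK
NF → VD
VD → ST
ST → AV
ST → LS

NF, DL, WA, LN, DB, LG, EZ, WC, WQ, PK, VD, ST, AV, LS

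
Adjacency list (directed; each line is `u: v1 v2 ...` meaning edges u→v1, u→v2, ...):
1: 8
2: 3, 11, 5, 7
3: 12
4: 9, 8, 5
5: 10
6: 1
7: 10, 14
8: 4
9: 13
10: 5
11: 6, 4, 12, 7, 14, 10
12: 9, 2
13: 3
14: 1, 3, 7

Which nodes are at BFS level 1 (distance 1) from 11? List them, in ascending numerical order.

4, 6, 7, 10, 12, 14

Level 0: 11
Level 1: 4, 6, 7, 10, 12, 14
Level 2: 1, 2, 3, 5, 8, 9
Level 3: 13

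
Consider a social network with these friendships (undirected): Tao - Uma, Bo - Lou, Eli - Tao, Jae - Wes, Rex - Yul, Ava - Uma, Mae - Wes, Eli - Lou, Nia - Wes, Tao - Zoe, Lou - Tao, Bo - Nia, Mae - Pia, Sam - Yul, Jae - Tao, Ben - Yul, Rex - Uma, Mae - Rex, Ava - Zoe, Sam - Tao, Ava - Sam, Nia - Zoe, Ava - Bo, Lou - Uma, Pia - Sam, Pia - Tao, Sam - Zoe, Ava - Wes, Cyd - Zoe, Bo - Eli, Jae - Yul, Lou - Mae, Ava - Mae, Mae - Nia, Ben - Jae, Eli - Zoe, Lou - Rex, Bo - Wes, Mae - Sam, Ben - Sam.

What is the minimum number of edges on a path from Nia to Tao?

Level 0: Nia
Level 1: Bo, Mae, Wes, Zoe
Level 2: Ava, Cyd, Eli, Jae, Lou, Pia, Rex, Sam, Tao
Level 3: Ben, Uma, Yul
Tao first appears at level 2.

2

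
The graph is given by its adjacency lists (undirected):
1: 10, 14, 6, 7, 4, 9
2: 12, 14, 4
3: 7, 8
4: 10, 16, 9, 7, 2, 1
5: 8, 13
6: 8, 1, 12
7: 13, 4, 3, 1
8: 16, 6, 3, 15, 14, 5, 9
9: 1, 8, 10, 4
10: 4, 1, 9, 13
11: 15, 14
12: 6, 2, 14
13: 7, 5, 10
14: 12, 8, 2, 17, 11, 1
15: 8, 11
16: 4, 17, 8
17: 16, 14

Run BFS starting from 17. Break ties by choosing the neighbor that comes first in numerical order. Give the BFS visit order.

17 14 16 1 2 8 11 12 4 6 7 9 10 3 5 15 13

Visit 17; enqueue 14, 16 → queue [14, 16]
Visit 14; enqueue 1, 2, 8, 11, 12 → queue [16, 1, 2, 8, 11, 12]
Visit 16; enqueue 4 → queue [1, 2, 8, 11, 12, 4]
Visit 1; enqueue 6, 7, 9, 10 → queue [2, 8, 11, 12, 4, 6, 7, 9, 10]
Visit 2 → queue [8, 11, 12, 4, 6, 7, 9, 10]
Visit 8; enqueue 3, 5, 15 → queue [11, 12, 4, 6, 7, 9, 10, 3, 5, 15]
Visit 11 → queue [12, 4, 6, 7, 9, 10, 3, 5, 15]
Visit 12 → queue [4, 6, 7, 9, 10, 3, 5, 15]
Visit 4 → queue [6, 7, 9, 10, 3, 5, 15]
Visit 6 → queue [7, 9, 10, 3, 5, 15]
Visit 7; enqueue 13 → queue [9, 10, 3, 5, 15, 13]
Visit 9 → queue [10, 3, 5, 15, 13]
Visit 10 → queue [3, 5, 15, 13]
Visit 3 → queue [5, 15, 13]
Visit 5 → queue [15, 13]
Visit 15 → queue [13]
Visit 13 → queue []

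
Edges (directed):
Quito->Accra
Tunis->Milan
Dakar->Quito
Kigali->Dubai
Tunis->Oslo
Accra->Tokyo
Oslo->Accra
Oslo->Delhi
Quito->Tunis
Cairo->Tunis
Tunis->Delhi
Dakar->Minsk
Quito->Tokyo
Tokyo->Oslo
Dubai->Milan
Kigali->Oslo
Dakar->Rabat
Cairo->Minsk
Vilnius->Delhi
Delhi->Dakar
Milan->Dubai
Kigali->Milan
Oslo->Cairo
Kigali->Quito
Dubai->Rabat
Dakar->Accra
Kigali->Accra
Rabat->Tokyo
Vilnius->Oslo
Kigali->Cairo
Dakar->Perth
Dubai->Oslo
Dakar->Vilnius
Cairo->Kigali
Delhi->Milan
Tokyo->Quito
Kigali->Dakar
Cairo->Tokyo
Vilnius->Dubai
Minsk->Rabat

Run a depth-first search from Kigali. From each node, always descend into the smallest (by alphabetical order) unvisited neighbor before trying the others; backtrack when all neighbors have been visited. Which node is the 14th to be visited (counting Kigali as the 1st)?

Dubai

Visit Kigali
Kigali → Accra
Accra → Tokyo
Tokyo → Oslo
Oslo → Cairo
Cairo → Minsk
Minsk → Rabat
Cairo → Tunis
Tunis → Delhi
Delhi → Dakar
Dakar → Perth
Dakar → Quito
Dakar → Vilnius
Vilnius → Dubai
Dubai → Milan

Visit order: Kigali, Accra, Tokyo, Oslo, Cairo, Minsk, Rabat, Tunis, Delhi, Dakar, Perth, Quito, Vilnius, Dubai, Milan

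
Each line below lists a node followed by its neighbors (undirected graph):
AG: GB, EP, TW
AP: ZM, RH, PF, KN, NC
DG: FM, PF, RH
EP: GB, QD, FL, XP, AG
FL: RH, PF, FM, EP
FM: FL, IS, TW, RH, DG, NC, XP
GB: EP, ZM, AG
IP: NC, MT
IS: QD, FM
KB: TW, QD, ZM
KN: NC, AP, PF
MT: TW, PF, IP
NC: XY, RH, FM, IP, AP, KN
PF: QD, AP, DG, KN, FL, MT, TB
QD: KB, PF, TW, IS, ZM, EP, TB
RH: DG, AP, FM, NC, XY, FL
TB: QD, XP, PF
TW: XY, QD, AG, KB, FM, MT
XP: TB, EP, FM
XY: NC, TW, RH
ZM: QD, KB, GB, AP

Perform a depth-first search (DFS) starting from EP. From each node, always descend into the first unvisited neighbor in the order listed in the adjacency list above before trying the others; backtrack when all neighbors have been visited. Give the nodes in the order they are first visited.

Visit EP
EP → GB
GB → ZM
ZM → QD
QD → KB
KB → TW
TW → XY
XY → NC
NC → RH
RH → DG
DG → FM
FM → FL
FL → PF
PF → AP
AP → KN
PF → MT
MT → IP
PF → TB
TB → XP
FM → IS
TW → AG

EP, GB, ZM, QD, KB, TW, XY, NC, RH, DG, FM, FL, PF, AP, KN, MT, IP, TB, XP, IS, AG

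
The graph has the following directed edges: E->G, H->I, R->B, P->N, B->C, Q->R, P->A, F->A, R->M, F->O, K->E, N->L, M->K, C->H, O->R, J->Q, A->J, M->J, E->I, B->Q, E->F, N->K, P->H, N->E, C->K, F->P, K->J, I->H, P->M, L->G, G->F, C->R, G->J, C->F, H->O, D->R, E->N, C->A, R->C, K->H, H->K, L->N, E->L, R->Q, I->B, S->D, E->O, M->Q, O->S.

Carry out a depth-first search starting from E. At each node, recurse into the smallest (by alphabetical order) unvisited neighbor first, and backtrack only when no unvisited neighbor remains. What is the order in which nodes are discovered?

E -> F -> A -> J -> Q -> R -> B -> C -> H -> I -> K -> O -> S -> D -> M -> P -> N -> L -> G

Visit E
E → F
F → A
A → J
J → Q
Q → R
R → B
B → C
C → H
H → I
H → K
H → O
O → S
S → D
R → M
F → P
P → N
N → L
L → G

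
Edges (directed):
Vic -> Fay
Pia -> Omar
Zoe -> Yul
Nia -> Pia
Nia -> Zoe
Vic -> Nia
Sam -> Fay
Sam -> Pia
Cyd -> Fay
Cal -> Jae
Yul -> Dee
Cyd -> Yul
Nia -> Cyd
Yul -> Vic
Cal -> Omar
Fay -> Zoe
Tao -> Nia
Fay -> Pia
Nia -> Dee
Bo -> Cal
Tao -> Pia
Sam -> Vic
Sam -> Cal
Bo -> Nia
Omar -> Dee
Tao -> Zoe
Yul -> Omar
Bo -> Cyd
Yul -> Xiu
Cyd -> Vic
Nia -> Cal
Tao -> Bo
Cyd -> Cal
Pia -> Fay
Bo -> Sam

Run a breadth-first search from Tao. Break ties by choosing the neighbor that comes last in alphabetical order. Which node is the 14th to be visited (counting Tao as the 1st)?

Visit Tao; enqueue Zoe, Pia, Nia, Bo → queue [Zoe, Pia, Nia, Bo]
Visit Zoe; enqueue Yul → queue [Pia, Nia, Bo, Yul]
Visit Pia; enqueue Omar, Fay → queue [Nia, Bo, Yul, Omar, Fay]
Visit Nia; enqueue Dee, Cyd, Cal → queue [Bo, Yul, Omar, Fay, Dee, Cyd, Cal]
Visit Bo; enqueue Sam → queue [Yul, Omar, Fay, Dee, Cyd, Cal, Sam]
Visit Yul; enqueue Xiu, Vic → queue [Omar, Fay, Dee, Cyd, Cal, Sam, Xiu, Vic]
Visit Omar → queue [Fay, Dee, Cyd, Cal, Sam, Xiu, Vic]
Visit Fay → queue [Dee, Cyd, Cal, Sam, Xiu, Vic]
Visit Dee → queue [Cyd, Cal, Sam, Xiu, Vic]
Visit Cyd → queue [Cal, Sam, Xiu, Vic]
Visit Cal; enqueue Jae → queue [Sam, Xiu, Vic, Jae]
Visit Sam → queue [Xiu, Vic, Jae]
Visit Xiu → queue [Vic, Jae]
Visit Vic → queue [Jae]
Visit Jae → queue []

Visit order: Tao, Zoe, Pia, Nia, Bo, Yul, Omar, Fay, Dee, Cyd, Cal, Sam, Xiu, Vic, Jae

Vic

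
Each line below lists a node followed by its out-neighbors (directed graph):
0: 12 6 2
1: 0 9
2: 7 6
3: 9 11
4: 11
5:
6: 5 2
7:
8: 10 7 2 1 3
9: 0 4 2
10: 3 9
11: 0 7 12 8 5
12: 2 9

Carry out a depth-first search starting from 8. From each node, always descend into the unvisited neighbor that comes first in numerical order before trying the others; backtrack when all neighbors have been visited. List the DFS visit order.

8, 1, 0, 2, 6, 5, 7, 12, 9, 4, 11, 3, 10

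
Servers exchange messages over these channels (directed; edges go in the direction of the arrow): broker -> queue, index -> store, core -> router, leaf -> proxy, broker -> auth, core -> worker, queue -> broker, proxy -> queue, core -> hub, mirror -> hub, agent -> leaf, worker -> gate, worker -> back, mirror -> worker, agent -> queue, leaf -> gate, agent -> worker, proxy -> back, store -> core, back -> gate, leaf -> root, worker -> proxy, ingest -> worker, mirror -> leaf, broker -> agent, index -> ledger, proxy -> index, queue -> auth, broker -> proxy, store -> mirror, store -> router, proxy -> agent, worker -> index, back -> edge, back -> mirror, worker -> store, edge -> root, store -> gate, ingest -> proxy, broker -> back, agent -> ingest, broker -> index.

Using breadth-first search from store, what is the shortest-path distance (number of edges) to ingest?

Level 0: store
Level 1: core, gate, mirror, router
Level 2: hub, leaf, worker
Level 3: back, index, proxy, root
Level 4: agent, edge, ledger, queue
Level 5: auth, broker, ingest
ingest first appears at level 5.

5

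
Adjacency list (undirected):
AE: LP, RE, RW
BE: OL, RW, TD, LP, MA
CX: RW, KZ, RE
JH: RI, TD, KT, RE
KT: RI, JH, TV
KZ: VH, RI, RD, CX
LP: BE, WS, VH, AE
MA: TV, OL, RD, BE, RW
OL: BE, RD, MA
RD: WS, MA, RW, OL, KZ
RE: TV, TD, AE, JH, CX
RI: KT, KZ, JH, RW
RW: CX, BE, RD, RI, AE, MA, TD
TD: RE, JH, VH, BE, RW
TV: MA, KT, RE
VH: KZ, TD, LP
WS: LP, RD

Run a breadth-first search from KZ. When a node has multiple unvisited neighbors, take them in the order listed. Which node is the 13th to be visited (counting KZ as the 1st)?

OL

Visit KZ; enqueue VH, RI, RD, CX → queue [VH, RI, RD, CX]
Visit VH; enqueue TD, LP → queue [RI, RD, CX, TD, LP]
Visit RI; enqueue KT, JH, RW → queue [RD, CX, TD, LP, KT, JH, RW]
Visit RD; enqueue WS, MA, OL → queue [CX, TD, LP, KT, JH, RW, WS, MA, OL]
Visit CX; enqueue RE → queue [TD, LP, KT, JH, RW, WS, MA, OL, RE]
Visit TD; enqueue BE → queue [LP, KT, JH, RW, WS, MA, OL, RE, BE]
Visit LP; enqueue AE → queue [KT, JH, RW, WS, MA, OL, RE, BE, AE]
Visit KT; enqueue TV → queue [JH, RW, WS, MA, OL, RE, BE, AE, TV]
Visit JH → queue [RW, WS, MA, OL, RE, BE, AE, TV]
Visit RW → queue [WS, MA, OL, RE, BE, AE, TV]
Visit WS → queue [MA, OL, RE, BE, AE, TV]
Visit MA → queue [OL, RE, BE, AE, TV]
Visit OL → queue [RE, BE, AE, TV]
Visit RE → queue [BE, AE, TV]
Visit BE → queue [AE, TV]
Visit AE → queue [TV]
Visit TV → queue []

Visit order: KZ, VH, RI, RD, CX, TD, LP, KT, JH, RW, WS, MA, OL, RE, BE, AE, TV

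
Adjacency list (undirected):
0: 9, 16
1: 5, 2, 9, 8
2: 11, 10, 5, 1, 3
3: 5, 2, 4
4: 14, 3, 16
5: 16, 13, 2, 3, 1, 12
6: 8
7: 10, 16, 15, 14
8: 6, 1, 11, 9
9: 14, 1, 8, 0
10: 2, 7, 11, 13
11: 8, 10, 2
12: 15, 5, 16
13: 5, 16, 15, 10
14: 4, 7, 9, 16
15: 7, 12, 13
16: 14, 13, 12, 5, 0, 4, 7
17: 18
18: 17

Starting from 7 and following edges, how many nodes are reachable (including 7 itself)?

BFS from 7 visits: 7, 10, 16, 15, 14, 2, 11, 13, 12, 5, 0, 4, 9, 1, 3, 8, 6
Reachable nodes: 17 of 19 total.

17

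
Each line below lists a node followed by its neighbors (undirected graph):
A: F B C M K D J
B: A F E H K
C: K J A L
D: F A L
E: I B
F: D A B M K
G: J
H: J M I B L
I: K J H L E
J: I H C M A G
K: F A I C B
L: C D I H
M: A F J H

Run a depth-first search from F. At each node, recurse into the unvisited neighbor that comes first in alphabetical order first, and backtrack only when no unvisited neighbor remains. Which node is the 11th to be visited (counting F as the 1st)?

Visit F
F → A
A → B
B → E
E → I
I → H
H → J
J → C
C → K
C → L
L → D
J → G
J → M

Visit order: F, A, B, E, I, H, J, C, K, L, D, G, M

D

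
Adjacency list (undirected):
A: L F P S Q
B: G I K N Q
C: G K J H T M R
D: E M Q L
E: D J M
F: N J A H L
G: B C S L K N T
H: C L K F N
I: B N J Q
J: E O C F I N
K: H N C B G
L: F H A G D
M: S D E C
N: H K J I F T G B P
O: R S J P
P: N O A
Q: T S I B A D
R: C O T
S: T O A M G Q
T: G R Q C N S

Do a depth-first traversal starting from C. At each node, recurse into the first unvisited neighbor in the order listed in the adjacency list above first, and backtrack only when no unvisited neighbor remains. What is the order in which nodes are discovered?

Visit C
C → G
G → B
B → I
I → N
N → H
H → L
L → F
F → J
J → E
E → D
D → M
M → S
S → T
T → R
R → O
O → P
P → A
A → Q
H → K

C G B I N H L F J E D M S T R O P A Q K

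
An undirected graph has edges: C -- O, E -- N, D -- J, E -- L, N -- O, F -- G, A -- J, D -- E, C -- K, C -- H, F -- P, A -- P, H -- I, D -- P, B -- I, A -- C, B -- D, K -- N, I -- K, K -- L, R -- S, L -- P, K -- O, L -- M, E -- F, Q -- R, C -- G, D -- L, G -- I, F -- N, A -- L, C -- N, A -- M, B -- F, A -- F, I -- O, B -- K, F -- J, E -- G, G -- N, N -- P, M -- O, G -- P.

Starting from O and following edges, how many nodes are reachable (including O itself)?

16

BFS from O visits: O, C, I, K, M, N, A, G, H, B, L, E, F, P, J, D
Reachable nodes: 16 of 19 total.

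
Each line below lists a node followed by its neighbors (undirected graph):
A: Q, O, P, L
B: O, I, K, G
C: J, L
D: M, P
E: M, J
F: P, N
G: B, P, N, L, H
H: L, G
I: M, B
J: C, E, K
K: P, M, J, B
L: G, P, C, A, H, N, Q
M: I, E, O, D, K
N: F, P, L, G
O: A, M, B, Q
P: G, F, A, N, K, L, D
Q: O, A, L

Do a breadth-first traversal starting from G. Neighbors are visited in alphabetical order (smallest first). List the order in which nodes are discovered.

G, B, H, L, N, P, I, K, O, A, C, Q, F, D, M, J, E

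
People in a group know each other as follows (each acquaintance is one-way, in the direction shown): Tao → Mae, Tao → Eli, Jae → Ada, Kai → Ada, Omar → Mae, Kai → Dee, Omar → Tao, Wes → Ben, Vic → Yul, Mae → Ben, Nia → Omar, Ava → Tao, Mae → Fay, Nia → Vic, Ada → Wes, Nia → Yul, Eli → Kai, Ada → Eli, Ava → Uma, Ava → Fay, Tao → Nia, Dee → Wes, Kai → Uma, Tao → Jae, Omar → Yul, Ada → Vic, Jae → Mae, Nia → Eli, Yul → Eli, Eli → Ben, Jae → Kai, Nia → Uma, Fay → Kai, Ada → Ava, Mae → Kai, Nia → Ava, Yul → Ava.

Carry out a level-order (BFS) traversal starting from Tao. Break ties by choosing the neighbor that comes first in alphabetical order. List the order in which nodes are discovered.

Visit Tao; enqueue Eli, Jae, Mae, Nia → queue [Eli, Jae, Mae, Nia]
Visit Eli; enqueue Ben, Kai → queue [Jae, Mae, Nia, Ben, Kai]
Visit Jae; enqueue Ada → queue [Mae, Nia, Ben, Kai, Ada]
Visit Mae; enqueue Fay → queue [Nia, Ben, Kai, Ada, Fay]
Visit Nia; enqueue Ava, Omar, Uma, Vic, Yul → queue [Ben, Kai, Ada, Fay, Ava, Omar, Uma, Vic, Yul]
Visit Ben → queue [Kai, Ada, Fay, Ava, Omar, Uma, Vic, Yul]
Visit Kai; enqueue Dee → queue [Ada, Fay, Ava, Omar, Uma, Vic, Yul, Dee]
Visit Ada; enqueue Wes → queue [Fay, Ava, Omar, Uma, Vic, Yul, Dee, Wes]
Visit Fay → queue [Ava, Omar, Uma, Vic, Yul, Dee, Wes]
Visit Ava → queue [Omar, Uma, Vic, Yul, Dee, Wes]
Visit Omar → queue [Uma, Vic, Yul, Dee, Wes]
Visit Uma → queue [Vic, Yul, Dee, Wes]
Visit Vic → queue [Yul, Dee, Wes]
Visit Yul → queue [Dee, Wes]
Visit Dee → queue [Wes]
Visit Wes → queue []

Tao → Eli → Jae → Mae → Nia → Ben → Kai → Ada → Fay → Ava → Omar → Uma → Vic → Yul → Dee → Wes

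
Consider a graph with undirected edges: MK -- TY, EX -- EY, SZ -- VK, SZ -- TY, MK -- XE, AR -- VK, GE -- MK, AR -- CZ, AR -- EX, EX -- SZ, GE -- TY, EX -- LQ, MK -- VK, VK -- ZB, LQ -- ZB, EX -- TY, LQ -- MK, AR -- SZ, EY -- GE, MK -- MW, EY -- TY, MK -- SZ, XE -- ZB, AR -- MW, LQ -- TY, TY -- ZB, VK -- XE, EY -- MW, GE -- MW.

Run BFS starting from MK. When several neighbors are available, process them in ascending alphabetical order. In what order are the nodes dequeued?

Visit MK; enqueue GE, LQ, MW, SZ, TY, VK, XE → queue [GE, LQ, MW, SZ, TY, VK, XE]
Visit GE; enqueue EY → queue [LQ, MW, SZ, TY, VK, XE, EY]
Visit LQ; enqueue EX, ZB → queue [MW, SZ, TY, VK, XE, EY, EX, ZB]
Visit MW; enqueue AR → queue [SZ, TY, VK, XE, EY, EX, ZB, AR]
Visit SZ → queue [TY, VK, XE, EY, EX, ZB, AR]
Visit TY → queue [VK, XE, EY, EX, ZB, AR]
Visit VK → queue [XE, EY, EX, ZB, AR]
Visit XE → queue [EY, EX, ZB, AR]
Visit EY → queue [EX, ZB, AR]
Visit EX → queue [ZB, AR]
Visit ZB → queue [AR]
Visit AR; enqueue CZ → queue [CZ]
Visit CZ → queue []

MK, GE, LQ, MW, SZ, TY, VK, XE, EY, EX, ZB, AR, CZ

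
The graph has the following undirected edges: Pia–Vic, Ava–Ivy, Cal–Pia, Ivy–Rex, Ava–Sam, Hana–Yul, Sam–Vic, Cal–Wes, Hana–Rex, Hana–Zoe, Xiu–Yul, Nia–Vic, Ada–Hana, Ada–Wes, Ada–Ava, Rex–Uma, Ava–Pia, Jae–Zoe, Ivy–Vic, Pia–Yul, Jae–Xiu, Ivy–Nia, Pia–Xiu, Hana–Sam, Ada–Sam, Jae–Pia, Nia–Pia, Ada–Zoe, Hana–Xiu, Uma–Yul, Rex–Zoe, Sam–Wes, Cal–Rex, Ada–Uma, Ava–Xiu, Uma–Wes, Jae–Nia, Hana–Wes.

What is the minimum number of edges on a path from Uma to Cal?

Level 0: Uma
Level 1: Ada, Rex, Wes, Yul
Level 2: Ava, Cal, Hana, Ivy, Pia, Sam, Xiu, Zoe
Level 3: Jae, Nia, Vic
Cal first appears at level 2.

2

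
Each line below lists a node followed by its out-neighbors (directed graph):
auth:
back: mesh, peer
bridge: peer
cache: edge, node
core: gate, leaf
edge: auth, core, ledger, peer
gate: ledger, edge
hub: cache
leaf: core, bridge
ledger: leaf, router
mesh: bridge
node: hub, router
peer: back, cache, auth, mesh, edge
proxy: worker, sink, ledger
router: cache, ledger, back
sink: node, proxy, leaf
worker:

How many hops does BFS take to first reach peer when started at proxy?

4

Level 0: proxy
Level 1: ledger, sink, worker
Level 2: leaf, node, router
Level 3: back, bridge, cache, core, hub
Level 4: edge, gate, mesh, peer
Level 5: auth
peer first appears at level 4.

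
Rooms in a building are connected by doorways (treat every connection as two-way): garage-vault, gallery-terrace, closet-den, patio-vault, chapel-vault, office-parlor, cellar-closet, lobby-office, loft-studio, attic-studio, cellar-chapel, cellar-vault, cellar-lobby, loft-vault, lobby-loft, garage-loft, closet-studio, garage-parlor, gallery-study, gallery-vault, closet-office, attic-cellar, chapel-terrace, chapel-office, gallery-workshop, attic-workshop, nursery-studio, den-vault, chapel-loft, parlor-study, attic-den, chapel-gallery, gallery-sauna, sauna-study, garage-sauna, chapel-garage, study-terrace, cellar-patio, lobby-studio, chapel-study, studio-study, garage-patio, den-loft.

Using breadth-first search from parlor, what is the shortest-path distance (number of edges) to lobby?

Level 0: parlor
Level 1: garage, office, study
Level 2: chapel, closet, gallery, lobby, loft, patio, sauna, studio, terrace, vault
Level 3: attic, cellar, den, nursery, workshop
lobby first appears at level 2.

2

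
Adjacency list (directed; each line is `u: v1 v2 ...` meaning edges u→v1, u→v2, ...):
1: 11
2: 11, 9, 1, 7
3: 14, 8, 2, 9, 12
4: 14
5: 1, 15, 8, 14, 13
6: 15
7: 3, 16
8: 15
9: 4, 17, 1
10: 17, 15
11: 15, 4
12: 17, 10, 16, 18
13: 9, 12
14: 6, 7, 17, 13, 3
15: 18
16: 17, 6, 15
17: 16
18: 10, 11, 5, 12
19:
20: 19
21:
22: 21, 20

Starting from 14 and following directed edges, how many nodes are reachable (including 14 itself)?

BFS from 14 visits: 14, 6, 7, 17, 13, 3, 15, 16, 9, 12, 8, 2, 18, 4, 1, 10, 11, 5
Reachable nodes: 18 of 22 total.

18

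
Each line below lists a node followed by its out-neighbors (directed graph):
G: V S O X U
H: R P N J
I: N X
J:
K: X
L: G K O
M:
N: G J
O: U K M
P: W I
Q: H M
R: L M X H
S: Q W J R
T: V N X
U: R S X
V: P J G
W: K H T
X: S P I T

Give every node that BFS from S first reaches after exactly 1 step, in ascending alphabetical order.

J, Q, R, W

Level 0: S
Level 1: J, Q, R, W
Level 2: H, K, L, M, T, X
Level 3: G, I, N, O, P, V
Level 4: U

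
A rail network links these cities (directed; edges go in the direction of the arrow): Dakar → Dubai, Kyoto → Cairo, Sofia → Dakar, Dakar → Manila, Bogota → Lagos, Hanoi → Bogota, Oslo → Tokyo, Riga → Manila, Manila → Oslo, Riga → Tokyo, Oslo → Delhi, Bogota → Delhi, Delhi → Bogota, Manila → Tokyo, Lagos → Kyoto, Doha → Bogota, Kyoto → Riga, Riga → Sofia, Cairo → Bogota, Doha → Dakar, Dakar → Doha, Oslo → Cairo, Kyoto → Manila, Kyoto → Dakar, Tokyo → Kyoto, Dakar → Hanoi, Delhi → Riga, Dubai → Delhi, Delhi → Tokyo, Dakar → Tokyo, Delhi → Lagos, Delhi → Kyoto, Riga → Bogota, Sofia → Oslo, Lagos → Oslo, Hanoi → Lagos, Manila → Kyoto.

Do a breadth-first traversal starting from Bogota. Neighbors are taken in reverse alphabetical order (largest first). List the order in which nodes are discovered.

Bogota -> Lagos -> Delhi -> Oslo -> Kyoto -> Tokyo -> Riga -> Cairo -> Manila -> Dakar -> Sofia -> Hanoi -> Dubai -> Doha

Visit Bogota; enqueue Lagos, Delhi → queue [Lagos, Delhi]
Visit Lagos; enqueue Oslo, Kyoto → queue [Delhi, Oslo, Kyoto]
Visit Delhi; enqueue Tokyo, Riga → queue [Oslo, Kyoto, Tokyo, Riga]
Visit Oslo; enqueue Cairo → queue [Kyoto, Tokyo, Riga, Cairo]
Visit Kyoto; enqueue Manila, Dakar → queue [Tokyo, Riga, Cairo, Manila, Dakar]
Visit Tokyo → queue [Riga, Cairo, Manila, Dakar]
Visit Riga; enqueue Sofia → queue [Cairo, Manila, Dakar, Sofia]
Visit Cairo → queue [Manila, Dakar, Sofia]
Visit Manila → queue [Dakar, Sofia]
Visit Dakar; enqueue Hanoi, Dubai, Doha → queue [Sofia, Hanoi, Dubai, Doha]
Visit Sofia → queue [Hanoi, Dubai, Doha]
Visit Hanoi → queue [Dubai, Doha]
Visit Dubai → queue [Doha]
Visit Doha → queue []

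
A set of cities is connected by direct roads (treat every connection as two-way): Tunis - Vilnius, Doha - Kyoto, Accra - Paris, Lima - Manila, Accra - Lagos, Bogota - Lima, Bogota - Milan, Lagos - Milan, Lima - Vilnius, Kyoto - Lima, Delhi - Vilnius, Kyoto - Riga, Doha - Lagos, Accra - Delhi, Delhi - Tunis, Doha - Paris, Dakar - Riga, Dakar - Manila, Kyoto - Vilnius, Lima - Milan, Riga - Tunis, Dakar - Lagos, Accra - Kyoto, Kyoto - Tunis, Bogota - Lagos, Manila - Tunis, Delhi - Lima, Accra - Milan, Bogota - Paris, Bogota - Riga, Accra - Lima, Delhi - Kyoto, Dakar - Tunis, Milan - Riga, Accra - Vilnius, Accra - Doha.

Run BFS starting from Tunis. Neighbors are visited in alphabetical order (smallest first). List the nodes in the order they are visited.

Tunis -> Dakar -> Delhi -> Kyoto -> Manila -> Riga -> Vilnius -> Lagos -> Accra -> Lima -> Doha -> Bogota -> Milan -> Paris

Visit Tunis; enqueue Dakar, Delhi, Kyoto, Manila, Riga, Vilnius → queue [Dakar, Delhi, Kyoto, Manila, Riga, Vilnius]
Visit Dakar; enqueue Lagos → queue [Delhi, Kyoto, Manila, Riga, Vilnius, Lagos]
Visit Delhi; enqueue Accra, Lima → queue [Kyoto, Manila, Riga, Vilnius, Lagos, Accra, Lima]
Visit Kyoto; enqueue Doha → queue [Manila, Riga, Vilnius, Lagos, Accra, Lima, Doha]
Visit Manila → queue [Riga, Vilnius, Lagos, Accra, Lima, Doha]
Visit Riga; enqueue Bogota, Milan → queue [Vilnius, Lagos, Accra, Lima, Doha, Bogota, Milan]
Visit Vilnius → queue [Lagos, Accra, Lima, Doha, Bogota, Milan]
Visit Lagos → queue [Accra, Lima, Doha, Bogota, Milan]
Visit Accra; enqueue Paris → queue [Lima, Doha, Bogota, Milan, Paris]
Visit Lima → queue [Doha, Bogota, Milan, Paris]
Visit Doha → queue [Bogota, Milan, Paris]
Visit Bogota → queue [Milan, Paris]
Visit Milan → queue [Paris]
Visit Paris → queue []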